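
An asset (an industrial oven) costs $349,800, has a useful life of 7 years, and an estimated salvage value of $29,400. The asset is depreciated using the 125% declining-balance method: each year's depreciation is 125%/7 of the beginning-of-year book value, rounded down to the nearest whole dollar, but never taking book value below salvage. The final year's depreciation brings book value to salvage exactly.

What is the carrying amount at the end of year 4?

Depreciable base = $349,800 − $29,400 = $320,400.
Year 1: ⌊$349,800 × 125%/7⌋ = $62,464. Book value $287,336.
Year 2: ⌊$287,336 × 125%/7⌋ = $51,310. Book value $236,026.
Year 3: ⌊$236,026 × 125%/7⌋ = $42,147. Book value $193,879.
Year 4: ⌊$193,879 × 125%/7⌋ = $34,621. Book value $159,258.

$159,258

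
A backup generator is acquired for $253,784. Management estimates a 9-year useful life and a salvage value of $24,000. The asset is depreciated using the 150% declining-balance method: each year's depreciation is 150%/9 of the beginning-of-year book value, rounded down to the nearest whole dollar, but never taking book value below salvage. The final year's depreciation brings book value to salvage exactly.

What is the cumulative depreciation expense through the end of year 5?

Depreciable base = $253,784 − $24,000 = $229,784.
Year 1: ⌊$253,784 × 150%/9⌋ = $42,297. Book value $211,487.
Year 2: ⌊$211,487 × 150%/9⌋ = $35,247. Book value $176,240.
Year 3: ⌊$176,240 × 150%/9⌋ = $29,373. Book value $146,867.
Year 4: ⌊$146,867 × 150%/9⌋ = $24,477. Book value $122,390.
Year 5: ⌊$122,390 × 150%/9⌋ = $20,398. Book value $101,992.
Accumulated through year 5 = $253,784 − $101,992 = $151,792.

$151,792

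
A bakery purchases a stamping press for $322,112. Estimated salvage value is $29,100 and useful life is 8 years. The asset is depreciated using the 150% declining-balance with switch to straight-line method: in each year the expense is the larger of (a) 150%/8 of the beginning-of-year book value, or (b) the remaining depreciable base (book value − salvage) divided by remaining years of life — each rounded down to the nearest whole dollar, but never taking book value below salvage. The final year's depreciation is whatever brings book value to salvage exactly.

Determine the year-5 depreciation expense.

Depreciable base = $322,112 − $29,100 = $293,012.
Year 1: DB = ⌊$322,112 × 150%/8⌋ = $60,396; SL = ⌊$293,012/8⌋ = $36,626 → take DB $60,396. Book value $261,716.
Year 2: DB = ⌊$261,716 × 150%/8⌋ = $49,071; SL = ⌊$232,616/7⌋ = $33,230 → take DB $49,071. Book value $212,645.
Year 3: DB = ⌊$212,645 × 150%/8⌋ = $39,870; SL = ⌊$183,545/6⌋ = $30,590 → take DB $39,870. Book value $172,775.
Year 4: DB = ⌊$172,775 × 150%/8⌋ = $32,395; SL = ⌊$143,675/5⌋ = $28,735 → take DB $32,395. Book value $140,380.
Year 5: DB = ⌊$140,380 × 150%/8⌋ = $26,321; SL = ⌊$111,280/4⌋ = $27,820 → take SL $27,820. Book value $112,560.

$27,820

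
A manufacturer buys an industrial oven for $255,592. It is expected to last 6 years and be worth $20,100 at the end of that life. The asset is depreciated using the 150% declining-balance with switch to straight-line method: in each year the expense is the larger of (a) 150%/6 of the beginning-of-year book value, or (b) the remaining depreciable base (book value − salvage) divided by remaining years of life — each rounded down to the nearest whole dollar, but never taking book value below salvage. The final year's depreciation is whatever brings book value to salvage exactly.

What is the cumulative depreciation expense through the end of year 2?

$111,821

Depreciable base = $255,592 − $20,100 = $235,492.
Year 1: DB = ⌊$255,592 × 150%/6⌋ = $63,898; SL = ⌊$235,492/6⌋ = $39,248 → take DB $63,898. Book value $191,694.
Year 2: DB = ⌊$191,694 × 150%/6⌋ = $47,923; SL = ⌊$171,594/5⌋ = $34,318 → take DB $47,923. Book value $143,771.
Accumulated through year 2 = $255,592 − $143,771 = $111,821.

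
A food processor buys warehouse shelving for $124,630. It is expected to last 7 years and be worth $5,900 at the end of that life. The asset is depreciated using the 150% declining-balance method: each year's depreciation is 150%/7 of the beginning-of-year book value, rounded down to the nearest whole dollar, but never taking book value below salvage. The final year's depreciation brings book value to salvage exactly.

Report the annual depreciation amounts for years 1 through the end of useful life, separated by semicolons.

$26,706; $20,983; $16,487; $12,954; $10,178; $7,997; $23,425

Depreciable base = $124,630 − $5,900 = $118,730.
Year 1: ⌊$124,630 × 150%/7⌋ = $26,706. Book value $97,924.
Year 2: ⌊$97,924 × 150%/7⌋ = $20,983. Book value $76,941.
Year 3: ⌊$76,941 × 150%/7⌋ = $16,487. Book value $60,454.
Year 4: ⌊$60,454 × 150%/7⌋ = $12,954. Book value $47,500.
Year 5: ⌊$47,500 × 150%/7⌋ = $10,178. Book value $37,322.
Year 6: ⌊$37,322 × 150%/7⌋ = $7,997. Book value $29,325.
Year 7 (final): $29,325 − $5,900 = $23,425. Book value $5,900.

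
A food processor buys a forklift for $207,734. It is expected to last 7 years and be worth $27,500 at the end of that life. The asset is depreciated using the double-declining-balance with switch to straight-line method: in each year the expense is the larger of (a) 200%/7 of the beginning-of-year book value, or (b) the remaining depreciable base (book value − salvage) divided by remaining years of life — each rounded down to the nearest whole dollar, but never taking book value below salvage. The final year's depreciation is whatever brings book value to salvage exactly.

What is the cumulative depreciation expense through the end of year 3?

Depreciable base = $207,734 − $27,500 = $180,234.
Year 1: DB = ⌊$207,734 × 200%/7⌋ = $59,352; SL = ⌊$180,234/7⌋ = $25,747 → take DB $59,352. Book value $148,382.
Year 2: DB = ⌊$148,382 × 200%/7⌋ = $42,394; SL = ⌊$120,882/6⌋ = $20,147 → take DB $42,394. Book value $105,988.
Year 3: DB = ⌊$105,988 × 200%/7⌋ = $30,282; SL = ⌊$78,488/5⌋ = $15,697 → take DB $30,282. Book value $75,706.
Accumulated through year 3 = $207,734 − $75,706 = $132,028.

$132,028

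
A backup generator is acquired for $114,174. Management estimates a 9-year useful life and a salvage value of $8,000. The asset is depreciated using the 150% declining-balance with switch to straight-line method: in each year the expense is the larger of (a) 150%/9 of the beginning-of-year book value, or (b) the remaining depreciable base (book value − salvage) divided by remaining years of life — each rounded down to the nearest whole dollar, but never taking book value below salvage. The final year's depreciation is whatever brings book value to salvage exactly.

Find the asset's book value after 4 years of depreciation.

$55,062

Depreciable base = $114,174 − $8,000 = $106,174.
Year 1: DB = ⌊$114,174 × 150%/9⌋ = $19,029; SL = ⌊$106,174/9⌋ = $11,797 → take DB $19,029. Book value $95,145.
Year 2: DB = ⌊$95,145 × 150%/9⌋ = $15,857; SL = ⌊$87,145/8⌋ = $10,893 → take DB $15,857. Book value $79,288.
Year 3: DB = ⌊$79,288 × 150%/9⌋ = $13,214; SL = ⌊$71,288/7⌋ = $10,184 → take DB $13,214. Book value $66,074.
Year 4: DB = ⌊$66,074 × 150%/9⌋ = $11,012; SL = ⌊$58,074/6⌋ = $9,679 → take DB $11,012. Book value $55,062.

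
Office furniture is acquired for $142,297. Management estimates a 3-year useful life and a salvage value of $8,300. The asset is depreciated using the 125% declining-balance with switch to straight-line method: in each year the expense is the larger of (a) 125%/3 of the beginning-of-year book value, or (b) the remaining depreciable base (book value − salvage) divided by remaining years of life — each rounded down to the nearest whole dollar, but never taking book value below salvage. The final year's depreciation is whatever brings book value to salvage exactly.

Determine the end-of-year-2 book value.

Depreciable base = $142,297 − $8,300 = $133,997.
Year 1: DB = ⌊$142,297 × 125%/3⌋ = $59,290; SL = ⌊$133,997/3⌋ = $44,665 → take DB $59,290. Book value $83,007.
Year 2: DB = ⌊$83,007 × 125%/3⌋ = $34,586; SL = ⌊$74,707/2⌋ = $37,353 → take SL $37,353. Book value $45,654.

$45,654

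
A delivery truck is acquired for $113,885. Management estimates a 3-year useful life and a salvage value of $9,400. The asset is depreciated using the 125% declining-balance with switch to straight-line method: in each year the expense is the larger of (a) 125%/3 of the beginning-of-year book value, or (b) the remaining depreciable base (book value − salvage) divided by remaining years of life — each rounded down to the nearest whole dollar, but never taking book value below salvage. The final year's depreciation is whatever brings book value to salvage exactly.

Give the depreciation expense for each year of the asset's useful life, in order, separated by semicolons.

Depreciable base = $113,885 − $9,400 = $104,485.
Year 1: DB = ⌊$113,885 × 125%/3⌋ = $47,452; SL = ⌊$104,485/3⌋ = $34,828 → take DB $47,452. Book value $66,433.
Year 2: DB = ⌊$66,433 × 125%/3⌋ = $27,680; SL = ⌊$57,033/2⌋ = $28,516 → take SL $28,516. Book value $37,917.
Year 3 (final): $37,917 − $9,400 = $28,517. Book value $9,400.

$47,452; $28,516; $28,517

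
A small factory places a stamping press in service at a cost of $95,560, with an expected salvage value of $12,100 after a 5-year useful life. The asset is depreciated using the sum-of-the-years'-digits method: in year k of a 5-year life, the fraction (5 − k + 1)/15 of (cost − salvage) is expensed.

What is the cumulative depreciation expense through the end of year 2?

$50,076

Depreciable base = $95,560 − $12,100 = $83,460.
Sum of the years' digits = 5+4+3+2+1 = 15.
Year 1: $83,460 × 5/15 = $27,820. Book value $67,740.
Year 2: $83,460 × 4/15 = $22,256. Book value $45,484.
Accumulated through year 2 = $95,560 − $45,484 = $50,076.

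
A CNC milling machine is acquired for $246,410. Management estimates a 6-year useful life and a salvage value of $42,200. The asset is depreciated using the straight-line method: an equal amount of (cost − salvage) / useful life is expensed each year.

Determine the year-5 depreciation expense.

$34,035

Depreciable base = $246,410 − $42,200 = $204,210.
Annual expense = $204,210 / 6 = $34,035.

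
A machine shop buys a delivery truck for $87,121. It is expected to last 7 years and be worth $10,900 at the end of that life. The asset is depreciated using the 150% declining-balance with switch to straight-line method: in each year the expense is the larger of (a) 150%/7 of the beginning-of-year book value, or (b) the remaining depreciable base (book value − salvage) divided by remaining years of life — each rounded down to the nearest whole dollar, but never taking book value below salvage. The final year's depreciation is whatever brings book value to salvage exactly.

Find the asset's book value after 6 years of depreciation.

$18,335

Depreciable base = $87,121 − $10,900 = $76,221.
Year 1: DB = ⌊$87,121 × 150%/7⌋ = $18,668; SL = ⌊$76,221/7⌋ = $10,888 → take DB $18,668. Book value $68,453.
Year 2: DB = ⌊$68,453 × 150%/7⌋ = $14,668; SL = ⌊$57,553/6⌋ = $9,592 → take DB $14,668. Book value $53,785.
Year 3: DB = ⌊$53,785 × 150%/7⌋ = $11,525; SL = ⌊$42,885/5⌋ = $8,577 → take DB $11,525. Book value $42,260.
Year 4: DB = ⌊$42,260 × 150%/7⌋ = $9,055; SL = ⌊$31,360/4⌋ = $7,840 → take DB $9,055. Book value $33,205.
Year 5: DB = ⌊$33,205 × 150%/7⌋ = $7,115; SL = ⌊$22,305/3⌋ = $7,435 → take SL $7,435. Book value $25,770.
Year 6: DB = ⌊$25,770 × 150%/7⌋ = $5,522; SL = ⌊$14,870/2⌋ = $7,435 → take SL $7,435. Book value $18,335.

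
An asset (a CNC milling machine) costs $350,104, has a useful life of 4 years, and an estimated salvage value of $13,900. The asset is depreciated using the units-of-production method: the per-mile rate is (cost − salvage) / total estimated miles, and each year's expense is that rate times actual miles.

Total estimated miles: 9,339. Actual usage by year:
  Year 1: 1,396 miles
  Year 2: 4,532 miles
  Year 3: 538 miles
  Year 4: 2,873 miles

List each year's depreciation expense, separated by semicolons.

$50,256; $163,152; $19,368; $103,428

Depreciable base = $350,104 − $13,900 = $336,204.
Rate = $336,204 / 9,339 miles = $36 per mile.
Year 1: 1,396 × $36 = $50,256. Book value $299,848.
Year 2: 4,532 × $36 = $163,152. Book value $136,696.
Year 3: 538 × $36 = $19,368. Book value $117,328.
Year 4: 2,873 × $36 = $103,428. Book value $13,900.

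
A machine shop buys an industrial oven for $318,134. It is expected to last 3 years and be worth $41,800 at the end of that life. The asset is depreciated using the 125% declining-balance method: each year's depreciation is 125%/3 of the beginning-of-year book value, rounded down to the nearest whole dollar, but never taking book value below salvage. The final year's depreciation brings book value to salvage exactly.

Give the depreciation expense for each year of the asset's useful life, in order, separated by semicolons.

$132,555; $77,324; $66,455

Depreciable base = $318,134 − $41,800 = $276,334.
Year 1: ⌊$318,134 × 125%/3⌋ = $132,555. Book value $185,579.
Year 2: ⌊$185,579 × 125%/3⌋ = $77,324. Book value $108,255.
Year 3 (final): $108,255 − $41,800 = $66,455. Book value $41,800.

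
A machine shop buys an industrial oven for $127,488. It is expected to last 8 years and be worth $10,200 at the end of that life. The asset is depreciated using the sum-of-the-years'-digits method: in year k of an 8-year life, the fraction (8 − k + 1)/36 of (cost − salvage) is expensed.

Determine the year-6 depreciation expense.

$9,774

Depreciable base = $127,488 − $10,200 = $117,288.
Sum of the years' digits = 8+7+6+5+4+3+2+1 = 36.
Year 1: $117,288 × 8/36 = $26,064. Book value $101,424.
Year 2: $117,288 × 7/36 = $22,806. Book value $78,618.
Year 3: $117,288 × 6/36 = $19,548. Book value $59,070.
Year 4: $117,288 × 5/36 = $16,290. Book value $42,780.
Year 5: $117,288 × 4/36 = $13,032. Book value $29,748.
Year 6: $117,288 × 3/36 = $9,774. Book value $19,974.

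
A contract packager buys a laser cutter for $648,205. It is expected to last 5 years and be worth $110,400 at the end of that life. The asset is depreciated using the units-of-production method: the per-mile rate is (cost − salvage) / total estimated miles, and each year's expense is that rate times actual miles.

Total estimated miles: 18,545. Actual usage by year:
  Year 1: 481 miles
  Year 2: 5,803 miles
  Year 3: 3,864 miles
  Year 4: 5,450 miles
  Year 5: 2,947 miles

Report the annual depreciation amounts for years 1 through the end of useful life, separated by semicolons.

Depreciable base = $648,205 − $110,400 = $537,805.
Rate = $537,805 / 18,545 miles = $29 per mile.
Year 1: 481 × $29 = $13,949. Book value $634,256.
Year 2: 5,803 × $29 = $168,287. Book value $465,969.
Year 3: 3,864 × $29 = $112,056. Book value $353,913.
Year 4: 5,450 × $29 = $158,050. Book value $195,863.
Year 5: 2,947 × $29 = $85,463. Book value $110,400.

$13,949; $168,287; $112,056; $158,050; $85,463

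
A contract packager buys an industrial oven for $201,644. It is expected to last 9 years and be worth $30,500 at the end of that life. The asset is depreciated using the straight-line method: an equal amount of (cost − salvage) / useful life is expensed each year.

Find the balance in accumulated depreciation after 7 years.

Depreciable base = $201,644 − $30,500 = $171,144.
Annual expense = $171,144 / 9 = $19,016.
End of year 1: book value $182,628.
End of year 2: book value $163,612.
End of year 3: book value $144,596.
End of year 4: book value $125,580.
End of year 5: book value $106,564.
End of year 6: book value $87,548.
End of year 7: book value $68,532.
Accumulated through year 7 = $201,644 − $68,532 = $133,112.

$133,112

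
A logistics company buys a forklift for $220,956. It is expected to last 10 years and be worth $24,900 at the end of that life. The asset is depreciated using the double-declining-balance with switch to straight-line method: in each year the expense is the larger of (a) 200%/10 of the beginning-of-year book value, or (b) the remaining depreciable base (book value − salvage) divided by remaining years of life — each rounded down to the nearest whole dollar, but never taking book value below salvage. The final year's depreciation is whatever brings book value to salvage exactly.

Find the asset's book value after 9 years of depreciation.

Depreciable base = $220,956 − $24,900 = $196,056.
Year 1: DB = ⌊$220,956 × 200%/10⌋ = $44,191; SL = ⌊$196,056/10⌋ = $19,605 → take DB $44,191. Book value $176,765.
Year 2: DB = ⌊$176,765 × 200%/10⌋ = $35,353; SL = ⌊$151,865/9⌋ = $16,873 → take DB $35,353. Book value $141,412.
Year 3: DB = ⌊$141,412 × 200%/10⌋ = $28,282; SL = ⌊$116,512/8⌋ = $14,564 → take DB $28,282. Book value $113,130.
Year 4: DB = ⌊$113,130 × 200%/10⌋ = $22,626; SL = ⌊$88,230/7⌋ = $12,604 → take DB $22,626. Book value $90,504.
Year 5: DB = ⌊$90,504 × 200%/10⌋ = $18,100; SL = ⌊$65,604/6⌋ = $10,934 → take DB $18,100. Book value $72,404.
Year 6: DB = ⌊$72,404 × 200%/10⌋ = $14,480; SL = ⌊$47,504/5⌋ = $9,500 → take DB $14,480. Book value $57,924.
Year 7: DB = ⌊$57,924 × 200%/10⌋ = $11,584; SL = ⌊$33,024/4⌋ = $8,256 → take DB $11,584. Book value $46,340.
Year 8: DB = ⌊$46,340 × 200%/10⌋ = $9,268; SL = ⌊$21,440/3⌋ = $7,146 → take DB $9,268. Book value $37,072.
Year 9: DB = ⌊$37,072 × 200%/10⌋ = $7,414; SL = ⌊$12,172/2⌋ = $6,086 → take DB $7,414. Book value $29,658.

$29,658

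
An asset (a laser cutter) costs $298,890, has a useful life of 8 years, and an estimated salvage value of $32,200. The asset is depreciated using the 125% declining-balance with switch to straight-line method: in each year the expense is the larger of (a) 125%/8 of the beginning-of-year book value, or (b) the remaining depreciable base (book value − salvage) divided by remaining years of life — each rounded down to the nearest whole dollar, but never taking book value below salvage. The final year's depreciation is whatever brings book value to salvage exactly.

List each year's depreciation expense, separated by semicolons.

Depreciable base = $298,890 − $32,200 = $266,690.
Year 1: DB = ⌊$298,890 × 125%/8⌋ = $46,701; SL = ⌊$266,690/8⌋ = $33,336 → take DB $46,701. Book value $252,189.
Year 2: DB = ⌊$252,189 × 125%/8⌋ = $39,404; SL = ⌊$219,989/7⌋ = $31,427 → take DB $39,404. Book value $212,785.
Year 3: DB = ⌊$212,785 × 125%/8⌋ = $33,247; SL = ⌊$180,585/6⌋ = $30,097 → take DB $33,247. Book value $179,538.
Year 4: DB = ⌊$179,538 × 125%/8⌋ = $28,052; SL = ⌊$147,338/5⌋ = $29,467 → take SL $29,467. Book value $150,071.
Year 5: DB = ⌊$150,071 × 125%/8⌋ = $23,448; SL = ⌊$117,871/4⌋ = $29,467 → take SL $29,467. Book value $120,604.
Year 6: DB = ⌊$120,604 × 125%/8⌋ = $18,844; SL = ⌊$88,404/3⌋ = $29,468 → take SL $29,468. Book value $91,136.
Year 7: DB = ⌊$91,136 × 125%/8⌋ = $14,240; SL = ⌊$58,936/2⌋ = $29,468 → take SL $29,468. Book value $61,668.
Year 8 (final): $61,668 − $32,200 = $29,468. Book value $32,200.

$46,701; $39,404; $33,247; $29,467; $29,467; $29,468; $29,468; $29,468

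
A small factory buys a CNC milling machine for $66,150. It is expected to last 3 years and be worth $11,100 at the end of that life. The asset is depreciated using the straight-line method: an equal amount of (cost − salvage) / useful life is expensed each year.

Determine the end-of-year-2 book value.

Depreciable base = $66,150 − $11,100 = $55,050.
Annual expense = $55,050 / 3 = $18,350.
End of year 1: book value $47,800.
End of year 2: book value $29,450.

$29,450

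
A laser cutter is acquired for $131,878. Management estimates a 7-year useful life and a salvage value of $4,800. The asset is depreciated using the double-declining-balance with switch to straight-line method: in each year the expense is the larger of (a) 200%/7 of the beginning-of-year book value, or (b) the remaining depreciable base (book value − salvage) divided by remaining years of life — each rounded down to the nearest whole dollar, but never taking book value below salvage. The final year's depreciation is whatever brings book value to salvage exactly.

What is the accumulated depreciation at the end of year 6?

$117,234

Depreciable base = $131,878 − $4,800 = $127,078.
Year 1: DB = ⌊$131,878 × 200%/7⌋ = $37,679; SL = ⌊$127,078/7⌋ = $18,154 → take DB $37,679. Book value $94,199.
Year 2: DB = ⌊$94,199 × 200%/7⌋ = $26,914; SL = ⌊$89,399/6⌋ = $14,899 → take DB $26,914. Book value $67,285.
Year 3: DB = ⌊$67,285 × 200%/7⌋ = $19,224; SL = ⌊$62,485/5⌋ = $12,497 → take DB $19,224. Book value $48,061.
Year 4: DB = ⌊$48,061 × 200%/7⌋ = $13,731; SL = ⌊$43,261/4⌋ = $10,815 → take DB $13,731. Book value $34,330.
Year 5: DB = ⌊$34,330 × 200%/7⌋ = $9,808; SL = ⌊$29,530/3⌋ = $9,843 → take SL $9,843. Book value $24,487.
Year 6: DB = ⌊$24,487 × 200%/7⌋ = $6,996; SL = ⌊$19,687/2⌋ = $9,843 → take SL $9,843. Book value $14,644.
Accumulated through year 6 = $131,878 − $14,644 = $117,234.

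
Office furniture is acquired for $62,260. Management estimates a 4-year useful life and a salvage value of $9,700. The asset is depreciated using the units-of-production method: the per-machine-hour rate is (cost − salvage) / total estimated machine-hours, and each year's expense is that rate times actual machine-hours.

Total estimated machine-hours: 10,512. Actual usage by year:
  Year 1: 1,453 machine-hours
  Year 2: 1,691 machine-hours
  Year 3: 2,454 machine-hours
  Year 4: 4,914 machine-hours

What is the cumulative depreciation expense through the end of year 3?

$27,990

Depreciable base = $62,260 − $9,700 = $52,560.
Rate = $52,560 / 10,512 machine-hours = $5 per machine-hour.
Year 1: 1,453 × $5 = $7,265. Book value $54,995.
Year 2: 1,691 × $5 = $8,455. Book value $46,540.
Year 3: 2,454 × $5 = $12,270. Book value $34,270.
Accumulated through year 3 = $62,260 − $34,270 = $27,990.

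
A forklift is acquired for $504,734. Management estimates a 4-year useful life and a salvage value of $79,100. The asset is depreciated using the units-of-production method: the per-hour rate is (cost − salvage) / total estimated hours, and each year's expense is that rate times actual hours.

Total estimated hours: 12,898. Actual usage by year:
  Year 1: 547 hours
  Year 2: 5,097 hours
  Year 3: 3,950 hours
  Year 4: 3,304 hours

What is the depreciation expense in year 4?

Depreciable base = $504,734 − $79,100 = $425,634.
Rate = $425,634 / 12,898 hours = $33 per hour.
Year 1: 547 × $33 = $18,051. Book value $486,683.
Year 2: 5,097 × $33 = $168,201. Book value $318,482.
Year 3: 3,950 × $33 = $130,350. Book value $188,132.
Year 4: 3,304 × $33 = $109,032. Book value $79,100.

$109,032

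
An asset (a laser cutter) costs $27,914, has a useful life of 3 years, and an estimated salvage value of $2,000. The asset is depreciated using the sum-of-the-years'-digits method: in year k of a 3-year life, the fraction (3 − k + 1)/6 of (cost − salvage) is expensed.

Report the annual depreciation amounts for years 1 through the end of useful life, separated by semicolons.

Depreciable base = $27,914 − $2,000 = $25,914.
Sum of the years' digits = 3+2+1 = 6.
Year 1: $25,914 × 3/6 = $12,957. Book value $14,957.
Year 2: $25,914 × 2/6 = $8,638. Book value $6,319.
Year 3: $25,914 × 1/6 = $4,319. Book value $2,000.

$12,957; $8,638; $4,319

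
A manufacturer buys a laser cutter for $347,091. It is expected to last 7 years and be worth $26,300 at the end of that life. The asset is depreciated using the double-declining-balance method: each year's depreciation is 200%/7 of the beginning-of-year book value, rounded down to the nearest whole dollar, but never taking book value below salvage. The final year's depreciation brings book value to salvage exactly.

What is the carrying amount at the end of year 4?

$90,352

Depreciable base = $347,091 − $26,300 = $320,791.
Year 1: ⌊$347,091 × 200%/7⌋ = $99,168. Book value $247,923.
Year 2: ⌊$247,923 × 200%/7⌋ = $70,835. Book value $177,088.
Year 3: ⌊$177,088 × 200%/7⌋ = $50,596. Book value $126,492.
Year 4: ⌊$126,492 × 200%/7⌋ = $36,140. Book value $90,352.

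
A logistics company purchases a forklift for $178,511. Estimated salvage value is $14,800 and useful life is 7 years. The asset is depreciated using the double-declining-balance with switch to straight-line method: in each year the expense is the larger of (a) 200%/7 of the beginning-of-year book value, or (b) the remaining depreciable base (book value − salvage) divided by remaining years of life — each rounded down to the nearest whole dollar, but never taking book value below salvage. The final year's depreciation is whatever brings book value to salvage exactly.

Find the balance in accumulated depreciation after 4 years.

$132,042

Depreciable base = $178,511 − $14,800 = $163,711.
Year 1: DB = ⌊$178,511 × 200%/7⌋ = $51,003; SL = ⌊$163,711/7⌋ = $23,387 → take DB $51,003. Book value $127,508.
Year 2: DB = ⌊$127,508 × 200%/7⌋ = $36,430; SL = ⌊$112,708/6⌋ = $18,784 → take DB $36,430. Book value $91,078.
Year 3: DB = ⌊$91,078 × 200%/7⌋ = $26,022; SL = ⌊$76,278/5⌋ = $15,255 → take DB $26,022. Book value $65,056.
Year 4: DB = ⌊$65,056 × 200%/7⌋ = $18,587; SL = ⌊$50,256/4⌋ = $12,564 → take DB $18,587. Book value $46,469.
Accumulated through year 4 = $178,511 − $46,469 = $132,042.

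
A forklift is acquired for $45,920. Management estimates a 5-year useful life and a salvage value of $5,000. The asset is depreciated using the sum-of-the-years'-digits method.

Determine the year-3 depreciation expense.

Depreciable base = $45,920 − $5,000 = $40,920.
Sum of the years' digits = 5+4+3+2+1 = 15.
Year 1: $40,920 × 5/15 = $13,640. Book value $32,280.
Year 2: $40,920 × 4/15 = $10,912. Book value $21,368.
Year 3: $40,920 × 3/15 = $8,184. Book value $13,184.

$8,184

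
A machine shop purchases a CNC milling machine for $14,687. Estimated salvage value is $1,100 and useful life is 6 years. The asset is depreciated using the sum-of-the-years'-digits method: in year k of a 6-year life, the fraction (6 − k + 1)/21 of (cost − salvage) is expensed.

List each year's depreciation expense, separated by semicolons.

$3,882; $3,235; $2,588; $1,941; $1,294; $647

Depreciable base = $14,687 − $1,100 = $13,587.
Sum of the years' digits = 6+5+4+3+2+1 = 21.
Year 1: $13,587 × 6/21 = $3,882. Book value $10,805.
Year 2: $13,587 × 5/21 = $3,235. Book value $7,570.
Year 3: $13,587 × 4/21 = $2,588. Book value $4,982.
Year 4: $13,587 × 3/21 = $1,941. Book value $3,041.
Year 5: $13,587 × 2/21 = $1,294. Book value $1,747.
Year 6: $13,587 × 1/21 = $647. Book value $1,100.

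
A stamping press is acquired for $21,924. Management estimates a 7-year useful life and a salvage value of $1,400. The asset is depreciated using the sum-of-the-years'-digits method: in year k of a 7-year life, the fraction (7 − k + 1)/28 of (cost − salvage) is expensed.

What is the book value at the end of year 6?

Depreciable base = $21,924 − $1,400 = $20,524.
Sum of the years' digits = 7+6+5+4+3+2+1 = 28.
Year 1: $20,524 × 7/28 = $5,131. Book value $16,793.
Year 2: $20,524 × 6/28 = $4,398. Book value $12,395.
Year 3: $20,524 × 5/28 = $3,665. Book value $8,730.
Year 4: $20,524 × 4/28 = $2,932. Book value $5,798.
Year 5: $20,524 × 3/28 = $2,199. Book value $3,599.
Year 6: $20,524 × 2/28 = $1,466. Book value $2,133.

$2,133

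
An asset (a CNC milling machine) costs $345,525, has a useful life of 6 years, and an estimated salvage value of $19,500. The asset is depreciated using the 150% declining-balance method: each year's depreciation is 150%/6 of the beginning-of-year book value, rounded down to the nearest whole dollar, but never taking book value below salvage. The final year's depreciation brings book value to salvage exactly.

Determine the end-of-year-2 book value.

$194,358

Depreciable base = $345,525 − $19,500 = $326,025.
Year 1: ⌊$345,525 × 150%/6⌋ = $86,381. Book value $259,144.
Year 2: ⌊$259,144 × 150%/6⌋ = $64,786. Book value $194,358.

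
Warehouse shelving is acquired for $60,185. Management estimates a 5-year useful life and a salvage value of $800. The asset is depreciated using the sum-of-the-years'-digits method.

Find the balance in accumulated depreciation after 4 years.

Depreciable base = $60,185 − $800 = $59,385.
Sum of the years' digits = 5+4+3+2+1 = 15.
Year 1: $59,385 × 5/15 = $19,795. Book value $40,390.
Year 2: $59,385 × 4/15 = $15,836. Book value $24,554.
Year 3: $59,385 × 3/15 = $11,877. Book value $12,677.
Year 4: $59,385 × 2/15 = $7,918. Book value $4,759.
Accumulated through year 4 = $60,185 − $4,759 = $55,426.

$55,426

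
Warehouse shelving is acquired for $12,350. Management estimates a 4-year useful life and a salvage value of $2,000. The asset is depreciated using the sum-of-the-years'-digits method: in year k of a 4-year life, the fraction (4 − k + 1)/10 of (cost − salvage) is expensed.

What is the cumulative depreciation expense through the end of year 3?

$9,315

Depreciable base = $12,350 − $2,000 = $10,350.
Sum of the years' digits = 4+3+2+1 = 10.
Year 1: $10,350 × 4/10 = $4,140. Book value $8,210.
Year 2: $10,350 × 3/10 = $3,105. Book value $5,105.
Year 3: $10,350 × 2/10 = $2,070. Book value $3,035.
Accumulated through year 3 = $12,350 − $3,035 = $9,315.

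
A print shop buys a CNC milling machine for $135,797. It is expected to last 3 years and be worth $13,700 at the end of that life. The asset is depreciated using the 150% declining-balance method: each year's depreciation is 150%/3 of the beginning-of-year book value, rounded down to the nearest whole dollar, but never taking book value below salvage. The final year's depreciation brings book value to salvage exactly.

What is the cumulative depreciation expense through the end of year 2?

$101,847

Depreciable base = $135,797 − $13,700 = $122,097.
Year 1: ⌊$135,797 × 150%/3⌋ = $67,898. Book value $67,899.
Year 2: ⌊$67,899 × 150%/3⌋ = $33,949. Book value $33,950.
Accumulated through year 2 = $135,797 − $33,950 = $101,847.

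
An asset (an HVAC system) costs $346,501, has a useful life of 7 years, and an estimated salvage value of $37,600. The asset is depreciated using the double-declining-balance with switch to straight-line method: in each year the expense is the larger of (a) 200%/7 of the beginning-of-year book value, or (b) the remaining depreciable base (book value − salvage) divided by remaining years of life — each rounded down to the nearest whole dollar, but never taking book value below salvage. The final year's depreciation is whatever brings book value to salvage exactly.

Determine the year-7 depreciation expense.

$8,420

Depreciable base = $346,501 − $37,600 = $308,901.
Year 1: DB = ⌊$346,501 × 200%/7⌋ = $99,000; SL = ⌊$308,901/7⌋ = $44,128 → take DB $99,000. Book value $247,501.
Year 2: DB = ⌊$247,501 × 200%/7⌋ = $70,714; SL = ⌊$209,901/6⌋ = $34,983 → take DB $70,714. Book value $176,787.
Year 3: DB = ⌊$176,787 × 200%/7⌋ = $50,510; SL = ⌊$139,187/5⌋ = $27,837 → take DB $50,510. Book value $126,277.
Year 4: DB = ⌊$126,277 × 200%/7⌋ = $36,079; SL = ⌊$88,677/4⌋ = $22,169 → take DB $36,079. Book value $90,198.
Year 5: DB = ⌊$90,198 × 200%/7⌋ = $25,770; SL = ⌊$52,598/3⌋ = $17,532 → take DB $25,770. Book value $64,428.
Year 6: DB = ⌊$64,428 × 200%/7⌋ = $18,408; SL = ⌊$26,828/2⌋ = $13,414 → take DB $18,408. Book value $46,020.
Year 7 (final): $46,020 − $37,600 = $8,420. Book value $37,600.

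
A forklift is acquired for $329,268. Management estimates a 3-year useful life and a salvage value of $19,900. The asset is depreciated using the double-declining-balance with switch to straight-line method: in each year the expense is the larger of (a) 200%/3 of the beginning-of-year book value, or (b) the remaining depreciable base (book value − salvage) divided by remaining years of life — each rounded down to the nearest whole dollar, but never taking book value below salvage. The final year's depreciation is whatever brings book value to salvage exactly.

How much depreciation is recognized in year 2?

$73,170

Depreciable base = $329,268 − $19,900 = $309,368.
Year 1: DB = ⌊$329,268 × 200%/3⌋ = $219,512; SL = ⌊$309,368/3⌋ = $103,122 → take DB $219,512. Book value $109,756.
Year 2: DB = ⌊$109,756 × 200%/3⌋ = $73,170; SL = ⌊$89,856/2⌋ = $44,928 → take DB $73,170. Book value $36,586.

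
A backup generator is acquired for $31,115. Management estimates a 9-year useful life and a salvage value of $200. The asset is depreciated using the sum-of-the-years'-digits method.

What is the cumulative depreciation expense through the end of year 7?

$28,854

Depreciable base = $31,115 − $200 = $30,915.
Sum of the years' digits = 9+8+7+6+5+4+3+2+1 = 45.
Year 1: $30,915 × 9/45 = $6,183. Book value $24,932.
Year 2: $30,915 × 8/45 = $5,496. Book value $19,436.
Year 3: $30,915 × 7/45 = $4,809. Book value $14,627.
Year 4: $30,915 × 6/45 = $4,122. Book value $10,505.
Year 5: $30,915 × 5/45 = $3,435. Book value $7,070.
Year 6: $30,915 × 4/45 = $2,748. Book value $4,322.
Year 7: $30,915 × 3/45 = $2,061. Book value $2,261.
Accumulated through year 7 = $31,115 − $2,261 = $28,854.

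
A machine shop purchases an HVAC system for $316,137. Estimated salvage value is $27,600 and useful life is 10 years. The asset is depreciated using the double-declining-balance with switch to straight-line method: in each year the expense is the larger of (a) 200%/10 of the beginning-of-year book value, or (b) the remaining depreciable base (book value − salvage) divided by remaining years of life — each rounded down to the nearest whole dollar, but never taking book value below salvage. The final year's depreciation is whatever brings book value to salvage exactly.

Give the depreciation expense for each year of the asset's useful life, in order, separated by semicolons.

$63,227; $50,582; $40,465; $32,372; $25,898; $20,718; $16,575; $13,260; $12,720; $12,720

Depreciable base = $316,137 − $27,600 = $288,537.
Year 1: DB = ⌊$316,137 × 200%/10⌋ = $63,227; SL = ⌊$288,537/10⌋ = $28,853 → take DB $63,227. Book value $252,910.
Year 2: DB = ⌊$252,910 × 200%/10⌋ = $50,582; SL = ⌊$225,310/9⌋ = $25,034 → take DB $50,582. Book value $202,328.
Year 3: DB = ⌊$202,328 × 200%/10⌋ = $40,465; SL = ⌊$174,728/8⌋ = $21,841 → take DB $40,465. Book value $161,863.
Year 4: DB = ⌊$161,863 × 200%/10⌋ = $32,372; SL = ⌊$134,263/7⌋ = $19,180 → take DB $32,372. Book value $129,491.
Year 5: DB = ⌊$129,491 × 200%/10⌋ = $25,898; SL = ⌊$101,891/6⌋ = $16,981 → take DB $25,898. Book value $103,593.
Year 6: DB = ⌊$103,593 × 200%/10⌋ = $20,718; SL = ⌊$75,993/5⌋ = $15,198 → take DB $20,718. Book value $82,875.
Year 7: DB = ⌊$82,875 × 200%/10⌋ = $16,575; SL = ⌊$55,275/4⌋ = $13,818 → take DB $16,575. Book value $66,300.
Year 8: DB = ⌊$66,300 × 200%/10⌋ = $13,260; SL = ⌊$38,700/3⌋ = $12,900 → take DB $13,260. Book value $53,040.
Year 9: DB = ⌊$53,040 × 200%/10⌋ = $10,608; SL = ⌊$25,440/2⌋ = $12,720 → take SL $12,720. Book value $40,320.
Year 10 (final): $40,320 − $27,600 = $12,720. Book value $27,600.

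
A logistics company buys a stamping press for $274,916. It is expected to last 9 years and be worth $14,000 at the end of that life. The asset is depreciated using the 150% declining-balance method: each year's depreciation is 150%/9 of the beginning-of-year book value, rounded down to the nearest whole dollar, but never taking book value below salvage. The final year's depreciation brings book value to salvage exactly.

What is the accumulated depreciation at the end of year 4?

$142,336

Depreciable base = $274,916 − $14,000 = $260,916.
Year 1: ⌊$274,916 × 150%/9⌋ = $45,819. Book value $229,097.
Year 2: ⌊$229,097 × 150%/9⌋ = $38,182. Book value $190,915.
Year 3: ⌊$190,915 × 150%/9⌋ = $31,819. Book value $159,096.
Year 4: ⌊$159,096 × 150%/9⌋ = $26,516. Book value $132,580.
Accumulated through year 4 = $274,916 − $132,580 = $142,336.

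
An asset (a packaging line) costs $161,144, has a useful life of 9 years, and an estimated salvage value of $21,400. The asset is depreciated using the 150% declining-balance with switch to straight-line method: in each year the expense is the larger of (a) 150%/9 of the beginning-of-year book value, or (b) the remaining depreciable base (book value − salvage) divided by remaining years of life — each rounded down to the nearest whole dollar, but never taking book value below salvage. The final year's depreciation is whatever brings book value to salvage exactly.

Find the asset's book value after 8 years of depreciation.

Depreciable base = $161,144 − $21,400 = $139,744.
Year 1: DB = ⌊$161,144 × 150%/9⌋ = $26,857; SL = ⌊$139,744/9⌋ = $15,527 → take DB $26,857. Book value $134,287.
Year 2: DB = ⌊$134,287 × 150%/9⌋ = $22,381; SL = ⌊$112,887/8⌋ = $14,110 → take DB $22,381. Book value $111,906.
Year 3: DB = ⌊$111,906 × 150%/9⌋ = $18,651; SL = ⌊$90,506/7⌋ = $12,929 → take DB $18,651. Book value $93,255.
Year 4: DB = ⌊$93,255 × 150%/9⌋ = $15,542; SL = ⌊$71,855/6⌋ = $11,975 → take DB $15,542. Book value $77,713.
Year 5: DB = ⌊$77,713 × 150%/9⌋ = $12,952; SL = ⌊$56,313/5⌋ = $11,262 → take DB $12,952. Book value $64,761.
Year 6: DB = ⌊$64,761 × 150%/9⌋ = $10,793; SL = ⌊$43,361/4⌋ = $10,840 → take SL $10,840. Book value $53,921.
Year 7: DB = ⌊$53,921 × 150%/9⌋ = $8,986; SL = ⌊$32,521/3⌋ = $10,840 → take SL $10,840. Book value $43,081.
Year 8: DB = ⌊$43,081 × 150%/9⌋ = $7,180; SL = ⌊$21,681/2⌋ = $10,840 → take SL $10,840. Book value $32,241.

$32,241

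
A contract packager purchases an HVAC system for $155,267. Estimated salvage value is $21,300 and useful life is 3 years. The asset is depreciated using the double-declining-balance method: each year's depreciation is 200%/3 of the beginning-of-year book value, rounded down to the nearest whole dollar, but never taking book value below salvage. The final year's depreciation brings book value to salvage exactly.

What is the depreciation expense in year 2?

Depreciable base = $155,267 − $21,300 = $133,967.
Year 1: ⌊$155,267 × 200%/3⌋ = $103,511. Book value $51,756.
Year 2: ⌊$51,756 × 200%/3⌋ = $34,504, capped at $30,456. Book value $21,300.

$30,456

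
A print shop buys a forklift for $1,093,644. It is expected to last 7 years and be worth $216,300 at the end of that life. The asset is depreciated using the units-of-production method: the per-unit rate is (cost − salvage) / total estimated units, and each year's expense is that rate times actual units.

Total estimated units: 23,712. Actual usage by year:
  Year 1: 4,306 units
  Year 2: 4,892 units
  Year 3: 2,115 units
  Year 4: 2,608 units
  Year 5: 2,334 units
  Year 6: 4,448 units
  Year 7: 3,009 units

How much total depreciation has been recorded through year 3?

$418,581

Depreciable base = $1,093,644 − $216,300 = $877,344.
Rate = $877,344 / 23,712 units = $37 per unit.
Year 1: 4,306 × $37 = $159,322. Book value $934,322.
Year 2: 4,892 × $37 = $181,004. Book value $753,318.
Year 3: 2,115 × $37 = $78,255. Book value $675,063.
Accumulated through year 3 = $1,093,644 − $675,063 = $418,581.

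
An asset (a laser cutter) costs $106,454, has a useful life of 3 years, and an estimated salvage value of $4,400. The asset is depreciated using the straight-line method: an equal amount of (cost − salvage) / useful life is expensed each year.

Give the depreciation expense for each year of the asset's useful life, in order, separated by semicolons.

Depreciable base = $106,454 − $4,400 = $102,054.
Annual expense = $102,054 / 3 = $34,018.
End of year 1: book value $72,436.
End of year 2: book value $38,418.
End of year 3: book value $4,400.

$34,018; $34,018; $34,018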